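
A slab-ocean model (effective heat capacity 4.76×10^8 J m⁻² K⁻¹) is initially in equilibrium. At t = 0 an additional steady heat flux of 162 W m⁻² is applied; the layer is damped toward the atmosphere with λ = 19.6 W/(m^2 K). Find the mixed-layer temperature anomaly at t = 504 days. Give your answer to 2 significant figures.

Areal heat capacity C = 4.76×10^8 J m⁻² K⁻¹ (given).
τ = C / λ = 4.76×10^8 / 19.6 = 2.43×10^7 s.
Equilibrium anomaly ΔT_eq = F / λ = 162 / 19.6 = 8.27 K.
t = 504 days = 4.35×10^7 s, so t/τ = 1.79.
ΔT(t) = ΔT_eq (1 − e^(−t/τ)) = 8.27 × (1 − e^−1.79) = 6.89 K.

6.9 K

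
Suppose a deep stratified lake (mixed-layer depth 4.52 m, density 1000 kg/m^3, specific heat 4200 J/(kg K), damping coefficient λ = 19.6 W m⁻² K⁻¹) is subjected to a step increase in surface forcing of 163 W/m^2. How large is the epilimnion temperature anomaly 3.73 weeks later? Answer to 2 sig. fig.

Areal heat capacity C = ρ c_p D = 1000 × 4200 × 4.52 = 1.90×10^7 J/(m^2 K).
τ = C / λ = 1.90×10^7 / 19.6 = 9.69×10^5 s.
Equilibrium anomaly ΔT_eq = F / λ = 163 / 19.6 = 8.32 K.
t = 3.73 weeks = 2.26×10^6 s, so t/τ = 2.33.
ΔT(t) = ΔT_eq (1 − e^(−t/τ)) = 8.32 × (1 − e^−2.33) = 7.51 K.

7.5 K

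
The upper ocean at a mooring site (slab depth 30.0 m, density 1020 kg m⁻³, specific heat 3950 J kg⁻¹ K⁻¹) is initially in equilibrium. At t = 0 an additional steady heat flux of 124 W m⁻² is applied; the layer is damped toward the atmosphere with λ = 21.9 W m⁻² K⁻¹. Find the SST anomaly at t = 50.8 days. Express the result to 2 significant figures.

Areal heat capacity C = ρ c_p D = 1020 × 3950 × 30.0 = 1.21×10^8 J/(m^2 K).
τ = C / λ = 1.21×10^8 / 21.9 = 5.52×10^6 s.
Equilibrium anomaly ΔT_eq = F / λ = 124 / 21.9 = 5.66 K.
t = 50.8 days = 4.39×10^6 s, so t/τ = 0.795.
ΔT(t) = ΔT_eq (1 − e^(−t/τ)) = 5.66 × (1 − e^−0.795) = 3.11 K.

3.1 K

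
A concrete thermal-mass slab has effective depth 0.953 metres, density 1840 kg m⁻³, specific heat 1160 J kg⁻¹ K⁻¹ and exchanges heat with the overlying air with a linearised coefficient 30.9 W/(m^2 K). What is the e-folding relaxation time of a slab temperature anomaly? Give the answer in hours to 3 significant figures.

18.3 hours

Areal heat capacity C = ρ c_p D = 1840 × 1160 × 0.953 = 2.03×10^6 J m⁻² K⁻¹.
Relaxation time τ = C / λ = 2.03×10^6 / 30.9 = 65800 s.
In hours: 65800 s / (3600 s/hour) = 18.3 hours.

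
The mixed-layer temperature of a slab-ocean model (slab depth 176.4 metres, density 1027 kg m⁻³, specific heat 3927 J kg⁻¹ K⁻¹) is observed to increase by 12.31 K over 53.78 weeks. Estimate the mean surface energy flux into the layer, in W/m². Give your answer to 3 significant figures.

269

Areal heat capacity C = ρ c_p D = 1027 × 3927 × 176.4 = 7.11×10^8 J m⁻² K⁻¹.
Required heat per unit area: Q = C ΔT = 7.11×10^8 × 12.31 = 8.76×10^9 J/m².
Flux F = Q / Δt = 8.76×10^9 / 3.25×10^7 s = 269 W/m².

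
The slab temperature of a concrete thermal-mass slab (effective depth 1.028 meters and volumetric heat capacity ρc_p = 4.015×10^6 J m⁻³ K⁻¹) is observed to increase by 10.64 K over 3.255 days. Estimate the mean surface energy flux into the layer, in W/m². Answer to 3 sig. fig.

Areal heat capacity C = ρc_p × D = 4.015×10^6 × 1.028 = 4.13×10^6 J m⁻² K⁻¹.
Required heat per unit area: Q = C ΔT = 4.13×10^6 × 10.64 = 4.39×10^7 J/m².
Flux F = Q / Δt = 4.39×10^7 / 2.81×10^5 s = 156 W/m².

156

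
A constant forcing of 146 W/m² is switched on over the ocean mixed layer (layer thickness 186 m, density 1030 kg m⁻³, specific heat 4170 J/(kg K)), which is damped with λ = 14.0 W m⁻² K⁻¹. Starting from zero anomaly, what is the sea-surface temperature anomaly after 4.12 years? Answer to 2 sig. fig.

Areal heat capacity C = ρ c_p D = 1030 × 4170 × 186 = 7.99×10^8 J m⁻² K⁻¹.
τ = C / λ = 7.99×10^8 / 14.0 = 5.71×10^7 s.
Equilibrium anomaly ΔT_eq = F / λ = 146 / 14.0 = 10.4 K.
t = 4.12 years = 1.30×10^8 s, so t/τ = 2.28.
ΔT(t) = ΔT_eq (1 − e^(−t/τ)) = 10.4 × (1 − e^−2.28) = 9.36 K.

9.4 K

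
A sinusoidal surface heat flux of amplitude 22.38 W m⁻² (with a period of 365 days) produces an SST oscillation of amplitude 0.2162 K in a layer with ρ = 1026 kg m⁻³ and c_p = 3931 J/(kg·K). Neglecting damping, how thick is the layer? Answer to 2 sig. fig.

130 m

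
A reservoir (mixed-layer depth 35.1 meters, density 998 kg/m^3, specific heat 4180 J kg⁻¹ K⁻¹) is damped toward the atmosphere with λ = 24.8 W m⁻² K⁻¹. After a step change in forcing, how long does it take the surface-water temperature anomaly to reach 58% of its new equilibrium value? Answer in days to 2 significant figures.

59 days

Areal heat capacity C = ρ c_p D = 998 × 4180 × 35.1 = 1.46×10^8 J m⁻² K⁻¹.
τ = C / λ = 1.46×10^8 / 24.8 = 5.90×10^6 s.
Fraction reached: 1 − e^(−t/τ) = 0.58 ⇒ t = −τ ln(1 − 0.58) = τ × 0.868.
t = 5.12×10^6 s = 59.3 days.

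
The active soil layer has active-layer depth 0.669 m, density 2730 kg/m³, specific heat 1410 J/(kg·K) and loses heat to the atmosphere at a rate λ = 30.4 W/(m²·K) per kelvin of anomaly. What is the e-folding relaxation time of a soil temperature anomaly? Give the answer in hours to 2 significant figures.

24 hours

Areal heat capacity C = ρ c_p D = 2730 × 1410 × 0.669 = 2.58×10^6 J/(m^2 K).
Relaxation time τ = C / λ = 2.58×10^6 / 30.4 = 84700 s.
In hours: 84700 s / (3600 s/hour) = 23.5 hours.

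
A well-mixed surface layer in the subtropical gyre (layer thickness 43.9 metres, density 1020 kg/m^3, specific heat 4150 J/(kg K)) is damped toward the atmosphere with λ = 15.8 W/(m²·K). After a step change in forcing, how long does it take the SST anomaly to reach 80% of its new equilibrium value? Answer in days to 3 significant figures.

Areal heat capacity C = ρ c_p D = 1020 × 4150 × 43.9 = 1.86×10^8 J/(m^2 K).
τ = C / λ = 1.86×10^8 / 15.8 = 1.18×10^7 s.
Fraction reached: 1 − e^(−t/τ) = 0.80 ⇒ t = −τ ln(1 − 0.80) = τ × 1.61.
t = 1.89×10^7 s = 219 days.

219 days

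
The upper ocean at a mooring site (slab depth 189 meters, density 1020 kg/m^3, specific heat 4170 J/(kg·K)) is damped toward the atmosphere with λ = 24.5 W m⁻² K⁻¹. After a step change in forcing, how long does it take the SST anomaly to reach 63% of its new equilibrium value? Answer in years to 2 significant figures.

Areal heat capacity C = ρ c_p D = 1020 × 4170 × 189 = 8.04×10^8 J/(m^2 K).
τ = C / λ = 8.04×10^8 / 24.5 = 3.28×10^7 s.
Fraction reached: 1 − e^(−t/τ) = 0.63 ⇒ t = −τ ln(1 − 0.63) = τ × 0.994.
t = 3.26×10^7 s = 1.03 years.

1.0 years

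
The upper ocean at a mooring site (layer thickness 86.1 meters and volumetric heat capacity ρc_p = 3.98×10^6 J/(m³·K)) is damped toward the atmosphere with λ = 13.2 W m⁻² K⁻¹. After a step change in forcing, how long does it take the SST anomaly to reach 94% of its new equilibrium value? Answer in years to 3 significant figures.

Areal heat capacity C = ρc_p × D = 3.98×10^6 × 86.1 = 3.43×10^8 J/(m^2 K).
τ = C / λ = 3.43×10^8 / 13.2 = 2.60×10^7 s.
Fraction reached: 1 − e^(−t/τ) = 0.94 ⇒ t = −τ ln(1 − 0.94) = τ × 2.81.
t = 7.30×10^7 s = 2.31 years.

2.31 years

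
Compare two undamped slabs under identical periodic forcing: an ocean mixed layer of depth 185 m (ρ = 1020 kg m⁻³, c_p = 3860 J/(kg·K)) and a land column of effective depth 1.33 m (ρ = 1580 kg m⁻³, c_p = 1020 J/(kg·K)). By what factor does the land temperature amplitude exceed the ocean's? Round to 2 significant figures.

340

C_ocean = 1020 × 3860 × 185 = 7.28×10^8 J/(m²·K).
C_land = 1580 × 1020 × 1.33 = 2.14×10^6 J/(m²·K).
Undamped amplitude ∝ 1/C, so A_land/A_ocean = C_ocean/C_land = 340.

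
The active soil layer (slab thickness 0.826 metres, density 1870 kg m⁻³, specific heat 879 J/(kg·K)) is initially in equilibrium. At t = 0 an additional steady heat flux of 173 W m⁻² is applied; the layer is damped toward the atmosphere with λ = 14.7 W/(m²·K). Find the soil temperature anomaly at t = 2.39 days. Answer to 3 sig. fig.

10.5 K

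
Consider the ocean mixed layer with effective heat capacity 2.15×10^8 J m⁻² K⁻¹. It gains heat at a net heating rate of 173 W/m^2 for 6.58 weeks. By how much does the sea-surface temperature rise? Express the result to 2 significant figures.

3.2 K

Areal heat capacity C = 2.15×10^8 J m⁻² K⁻¹ (given).
Net heat input Q = F Δt = 173 × (6.58 weeks × 6.048×10^5 s/week) = 6.88×10^8 J/m².
ΔT = Q / C = 6.88×10^8 / 2.15×10^8 = 3.20 K.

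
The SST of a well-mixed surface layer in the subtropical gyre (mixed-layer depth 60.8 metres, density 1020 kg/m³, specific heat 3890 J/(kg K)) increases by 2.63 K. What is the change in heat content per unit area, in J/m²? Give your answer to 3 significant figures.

6.34×10^8

Areal heat capacity C = ρ c_p D = 1020 × 3890 × 60.8 = 2.41×10^8 J m⁻² K⁻¹.
ΔQ = C ΔT = 2.41×10^8 × 2.63 = 6.34×10^8 J/m².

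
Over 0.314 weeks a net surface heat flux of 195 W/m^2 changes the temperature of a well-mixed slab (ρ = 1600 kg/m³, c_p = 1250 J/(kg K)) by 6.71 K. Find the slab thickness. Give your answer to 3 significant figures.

2.76 m

Heat input Q = F Δt = 195 × 1.90×10^5 s = 3.70×10^7 J/m².
Required areal heat capacity C = Q / ΔT = 5.52×10^6 J/(m²·K).
Depth D = C / (ρ c_p) = 5.52×10^6 / (1600 × 1250) = 2.76 m.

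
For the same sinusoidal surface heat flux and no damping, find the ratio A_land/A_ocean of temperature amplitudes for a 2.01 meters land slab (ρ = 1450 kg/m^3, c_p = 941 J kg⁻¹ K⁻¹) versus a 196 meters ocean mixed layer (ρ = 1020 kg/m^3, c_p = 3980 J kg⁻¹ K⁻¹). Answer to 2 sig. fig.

290

C_ocean = 1020 × 3980 × 196 = 7.96×10^8 J/(m²·K).
C_land = 1450 × 941 × 2.01 = 2.74×10^6 J/(m²·K).
Undamped amplitude ∝ 1/C, so A_land/A_ocean = C_ocean/C_land = 290.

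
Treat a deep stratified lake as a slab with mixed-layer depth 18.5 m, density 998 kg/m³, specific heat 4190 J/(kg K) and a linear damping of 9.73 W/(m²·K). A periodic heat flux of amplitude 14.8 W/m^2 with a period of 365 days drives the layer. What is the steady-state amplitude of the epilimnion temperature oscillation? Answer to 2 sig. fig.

Areal heat capacity C = ρ c_p D = 998 × 4190 × 18.5 = 7.74×10^7 J/(m²·K).
Angular frequency ω = 2π / T = 2π / 3.15×10^7 s = 1.99×10^-7 s⁻¹.
√((Cω)² + λ²) = √((15.4)² + 9.73²) = 18.2 W/(m²·K).
Amplitude A = F₀ / √((Cω)²+λ²) = 14.8 / 18.2 = 0.812 K.

0.81 K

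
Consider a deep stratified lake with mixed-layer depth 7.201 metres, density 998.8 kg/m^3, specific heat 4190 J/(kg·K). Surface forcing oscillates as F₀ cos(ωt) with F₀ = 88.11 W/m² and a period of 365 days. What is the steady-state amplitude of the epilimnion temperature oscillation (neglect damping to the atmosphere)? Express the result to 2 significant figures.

15 K

Areal heat capacity C = ρ c_p D = 998.8 × 4190 × 7.201 = 3.01×10^7 J/(m²·K).
Angular frequency ω = 2π / T = 2π / 3.15×10^7 s = 1.99×10^-7 s⁻¹.
Cω = 3.01×10^7 × 1.99×10^-7 = 6.00 W/(m²·K).
Amplitude A = F₀ / (Cω) = 88.11 / 6.00 = 14.7 K.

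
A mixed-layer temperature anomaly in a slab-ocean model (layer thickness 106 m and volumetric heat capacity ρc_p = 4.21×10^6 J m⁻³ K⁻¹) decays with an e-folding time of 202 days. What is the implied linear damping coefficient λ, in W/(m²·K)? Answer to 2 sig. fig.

26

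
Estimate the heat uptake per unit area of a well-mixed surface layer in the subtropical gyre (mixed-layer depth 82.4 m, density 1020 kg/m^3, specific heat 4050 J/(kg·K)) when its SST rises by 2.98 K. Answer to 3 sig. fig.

1.01×10^9

Areal heat capacity C = ρ c_p D = 1020 × 4050 × 82.4 = 3.40×10^8 J/(m²·K).
ΔQ = C ΔT = 3.40×10^8 × 2.98 = 1.01×10^9 J/m².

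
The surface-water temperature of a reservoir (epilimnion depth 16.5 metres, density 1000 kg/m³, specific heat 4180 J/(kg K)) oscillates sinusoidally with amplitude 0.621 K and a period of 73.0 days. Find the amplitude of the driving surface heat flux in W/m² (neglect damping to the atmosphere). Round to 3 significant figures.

Areal heat capacity C = ρ c_p D = 1000 × 4180 × 16.5 = 6.90×10^7 J m⁻² K⁻¹.
ω = 2π / 6.31×10^6 s = 9.96×10^-7 s⁻¹.
Cω = 6.90×10^7 × 9.96×10^-7 = 68.7 W/(m²·K).
F₀ = A × Cω = 0.621 × 68.7 = 42.7 W/m².

42.7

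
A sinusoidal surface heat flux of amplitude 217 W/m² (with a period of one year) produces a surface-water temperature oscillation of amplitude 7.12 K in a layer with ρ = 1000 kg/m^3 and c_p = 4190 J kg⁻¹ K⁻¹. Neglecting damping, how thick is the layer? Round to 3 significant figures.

36.5 m

ω = 2π / 3.15×10^7 s = 1.99×10^-7 s⁻¹.
Required C = F₀ / (A ω) = 217 / (7.12 × 1.99×10^-7) = 1.53×10^8 J/(m²·K).
D = C / (ρ c_p) = 1.53×10^8 / (1000 × 4190) = 36.5 m.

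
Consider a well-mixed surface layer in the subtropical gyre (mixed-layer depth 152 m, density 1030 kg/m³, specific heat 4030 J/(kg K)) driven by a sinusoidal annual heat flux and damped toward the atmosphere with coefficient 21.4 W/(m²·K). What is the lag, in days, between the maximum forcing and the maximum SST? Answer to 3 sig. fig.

81.5 days

Areal heat capacity C = ρ c_p D = 1030 × 4030 × 152 = 6.31×10^8 J/(m^2 K).
ω = 2π / 3.15×10^7 s = 1.99×10^-7 s⁻¹.
Phase lag φ = arctan(Cω/λ) = arctan(126/21.4) = 1.40 rad.
Time lag = φ / ω = 1.40 / 1.99×10^-7 = 7.04×10^6 s = 81.5 days.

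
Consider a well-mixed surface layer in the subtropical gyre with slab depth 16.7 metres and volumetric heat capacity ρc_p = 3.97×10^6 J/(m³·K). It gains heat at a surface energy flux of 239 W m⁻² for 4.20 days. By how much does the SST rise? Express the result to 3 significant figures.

1.31 K

Areal heat capacity C = ρc_p × D = 3.97×10^6 × 16.7 = 6.63×10^7 J/(m²·K).
Net heat input Q = F Δt = 239 × (4.20 days × 86400 s/day) = 8.67×10^7 J/m².
ΔT = Q / C = 8.67×10^7 / 6.63×10^7 = 1.31 K.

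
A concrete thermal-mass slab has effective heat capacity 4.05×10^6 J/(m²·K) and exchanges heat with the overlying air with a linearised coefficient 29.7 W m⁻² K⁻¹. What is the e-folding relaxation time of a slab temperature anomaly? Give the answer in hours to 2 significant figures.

38 hours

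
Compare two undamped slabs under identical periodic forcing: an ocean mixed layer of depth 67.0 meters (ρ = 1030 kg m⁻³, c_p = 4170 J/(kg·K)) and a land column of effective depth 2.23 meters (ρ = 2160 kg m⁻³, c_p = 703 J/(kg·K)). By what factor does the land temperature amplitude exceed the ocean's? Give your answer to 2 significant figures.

85

C_ocean = 1030 × 4170 × 67.0 = 2.88×10^8 J/(m²·K).
C_land = 2160 × 703 × 2.23 = 3.39×10^6 J/(m²·K).
Undamped amplitude ∝ 1/C, so A_land/A_ocean = C_ocean/C_land = 85.0.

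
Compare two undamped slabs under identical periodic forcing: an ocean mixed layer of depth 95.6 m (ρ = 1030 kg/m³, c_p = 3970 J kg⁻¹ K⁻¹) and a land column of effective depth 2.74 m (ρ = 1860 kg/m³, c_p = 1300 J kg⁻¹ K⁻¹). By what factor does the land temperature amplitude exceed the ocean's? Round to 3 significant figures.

59.0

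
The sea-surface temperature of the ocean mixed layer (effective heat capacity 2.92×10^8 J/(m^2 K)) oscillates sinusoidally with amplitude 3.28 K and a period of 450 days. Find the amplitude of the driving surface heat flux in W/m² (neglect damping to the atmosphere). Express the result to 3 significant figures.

Areal heat capacity C = 2.92×10^8 J/(m^2 K) (given).
ω = 2π / 3.89×10^7 s = 1.62×10^-7 s⁻¹.
Cω = 2.92×10^8 × 1.62×10^-7 = 47.2 W/(m²·K).
F₀ = A × Cω = 3.28 × 47.2 = 155 W/m².

155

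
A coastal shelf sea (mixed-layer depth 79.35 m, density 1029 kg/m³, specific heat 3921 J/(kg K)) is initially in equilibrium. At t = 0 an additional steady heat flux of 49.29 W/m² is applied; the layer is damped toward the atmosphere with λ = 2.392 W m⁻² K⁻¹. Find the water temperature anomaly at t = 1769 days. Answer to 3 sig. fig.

Areal heat capacity C = ρ c_p D = 1029 × 3921 × 79.35 = 3.20×10^8 J/(m^2 K).
τ = C / λ = 3.20×10^8 / 2.392 = 1.34×10^8 s.
Equilibrium anomaly ΔT_eq = F / λ = 49.29 / 2.392 = 20.6 K.
t = 1769 days = 1.53×10^8 s, so t/τ = 1.14.
ΔT(t) = ΔT_eq (1 − e^(−t/τ)) = 20.6 × (1 − e^−1.14) = 14.0 K.

14.0 K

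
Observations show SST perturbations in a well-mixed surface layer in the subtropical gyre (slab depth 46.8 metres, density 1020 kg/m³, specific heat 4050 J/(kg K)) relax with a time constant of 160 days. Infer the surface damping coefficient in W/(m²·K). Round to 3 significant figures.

14.0

Areal heat capacity C = ρ c_p D = 1020 × 4050 × 46.8 = 1.93×10^8 J m⁻² K⁻¹.
τ = 160 days = 1.38×10^7 s.
λ = C / τ = 1.93×10^8 / 1.38×10^7 = 14.0 W/(m²·K).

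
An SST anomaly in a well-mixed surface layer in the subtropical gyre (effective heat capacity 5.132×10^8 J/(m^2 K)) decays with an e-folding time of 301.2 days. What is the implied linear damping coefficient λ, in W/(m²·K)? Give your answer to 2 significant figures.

Areal heat capacity C = 5.132×10^8 J/(m^2 K) (given).
τ = 301.2 days = 2.60×10^7 s.
λ = C / τ = 5.13×10^8 / 2.60×10^7 = 19.7 W/(m²·K).

20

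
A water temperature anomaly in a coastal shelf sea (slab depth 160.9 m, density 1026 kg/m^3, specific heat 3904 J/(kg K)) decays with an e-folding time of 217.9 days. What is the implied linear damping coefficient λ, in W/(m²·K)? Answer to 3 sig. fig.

34.2

Areal heat capacity C = ρ c_p D = 1026 × 3904 × 160.9 = 6.44×10^8 J/(m²·K).
τ = 217.9 days = 1.88×10^7 s.
λ = C / τ = 6.44×10^8 / 1.88×10^7 = 34.2 W/(m²·K).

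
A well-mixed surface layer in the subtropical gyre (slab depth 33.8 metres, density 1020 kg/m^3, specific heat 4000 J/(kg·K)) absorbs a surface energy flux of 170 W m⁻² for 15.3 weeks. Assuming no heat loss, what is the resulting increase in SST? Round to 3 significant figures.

Areal heat capacity C = ρ c_p D = 1020 × 4000 × 33.8 = 1.38×10^8 J m⁻² K⁻¹.
Net heat input Q = F Δt = 170 × (15.3 weeks × 6.048×10^5 s/week) = 1.57×10^9 J/m².
ΔT = Q / C = 1.57×10^9 / 1.38×10^8 = 11.4 K.

11.4 K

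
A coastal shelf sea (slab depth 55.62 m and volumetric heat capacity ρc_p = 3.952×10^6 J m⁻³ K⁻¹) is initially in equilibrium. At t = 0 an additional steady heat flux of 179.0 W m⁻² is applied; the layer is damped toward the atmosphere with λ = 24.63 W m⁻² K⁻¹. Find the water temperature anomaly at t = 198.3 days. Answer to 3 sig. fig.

6.20 K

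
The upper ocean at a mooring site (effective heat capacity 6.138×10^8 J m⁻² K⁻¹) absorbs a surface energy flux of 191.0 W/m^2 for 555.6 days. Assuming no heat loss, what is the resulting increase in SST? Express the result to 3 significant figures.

Areal heat capacity C = 6.138×10^8 J m⁻² K⁻¹ (given).
Net heat input Q = F Δt = 191.0 × (555.6 days × 86400 s/day) = 9.17×10^9 J/m².
ΔT = Q / C = 9.17×10^9 / 6.14×10^8 = 14.9 K.

14.9 K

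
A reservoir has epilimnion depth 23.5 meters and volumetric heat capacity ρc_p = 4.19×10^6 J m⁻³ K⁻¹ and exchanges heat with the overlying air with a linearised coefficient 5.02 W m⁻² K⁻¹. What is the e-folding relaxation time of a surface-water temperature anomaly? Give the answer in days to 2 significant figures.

230 days

Areal heat capacity C = ρc_p × D = 4.19×10^6 × 23.5 = 9.85×10^7 J m⁻² K⁻¹.
Relaxation time τ = C / λ = 9.85×10^7 / 5.02 = 1.96×10^7 s.
In days: 1.96×10^7 s / (86400 s/day) = 227 days.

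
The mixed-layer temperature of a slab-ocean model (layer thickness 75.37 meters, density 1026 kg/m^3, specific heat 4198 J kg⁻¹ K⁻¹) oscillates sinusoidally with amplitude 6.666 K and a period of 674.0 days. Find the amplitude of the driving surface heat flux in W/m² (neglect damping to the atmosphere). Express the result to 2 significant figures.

Areal heat capacity C = ρ c_p D = 1026 × 4198 × 75.37 = 3.25×10^8 J m⁻² K⁻¹.
ω = 2π / 5.82×10^7 s = 1.08×10^-7 s⁻¹.
Cω = 3.25×10^8 × 1.08×10^-7 = 35.0 W/(m²·K).
F₀ = A × Cω = 6.666 × 35.0 = 233 W/m².

230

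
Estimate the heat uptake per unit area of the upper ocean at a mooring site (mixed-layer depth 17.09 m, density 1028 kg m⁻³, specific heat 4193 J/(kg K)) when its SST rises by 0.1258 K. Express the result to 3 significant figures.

9.27×10^6

Areal heat capacity C = ρ c_p D = 1028 × 4193 × 17.09 = 7.37×10^7 J m⁻² K⁻¹.
ΔQ = C ΔT = 7.37×10^7 × 0.1258 = 9.27×10^6 J/m².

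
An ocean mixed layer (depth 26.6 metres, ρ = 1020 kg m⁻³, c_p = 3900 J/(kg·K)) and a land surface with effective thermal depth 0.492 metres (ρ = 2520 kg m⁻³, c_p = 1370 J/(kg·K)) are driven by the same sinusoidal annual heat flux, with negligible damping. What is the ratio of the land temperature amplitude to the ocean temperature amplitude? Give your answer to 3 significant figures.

62.3

C_ocean = 1020 × 3900 × 26.6 = 1.06×10^8 J/(m²·K).
C_land = 2520 × 1370 × 0.492 = 1.70×10^6 J/(m²·K).
Undamped amplitude ∝ 1/C, so A_land/A_ocean = C_ocean/C_land = 62.3.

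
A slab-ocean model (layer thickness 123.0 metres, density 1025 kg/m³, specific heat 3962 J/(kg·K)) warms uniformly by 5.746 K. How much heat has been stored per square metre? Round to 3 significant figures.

2.87×10^9

Areal heat capacity C = ρ c_p D = 1025 × 3962 × 123.0 = 5.00×10^8 J/(m²·K).
ΔQ = C ΔT = 5.00×10^8 × 5.746 = 2.87×10^9 J/m².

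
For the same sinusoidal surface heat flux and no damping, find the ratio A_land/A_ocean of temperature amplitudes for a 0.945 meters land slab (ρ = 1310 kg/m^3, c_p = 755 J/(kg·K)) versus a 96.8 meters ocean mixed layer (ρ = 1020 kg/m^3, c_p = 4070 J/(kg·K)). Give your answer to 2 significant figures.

430

C_ocean = 1020 × 4070 × 96.8 = 4.02×10^8 J/(m²·K).
C_land = 1310 × 755 × 0.945 = 9.35×10^5 J/(m²·K).
Undamped amplitude ∝ 1/C, so A_land/A_ocean = C_ocean/C_land = 430.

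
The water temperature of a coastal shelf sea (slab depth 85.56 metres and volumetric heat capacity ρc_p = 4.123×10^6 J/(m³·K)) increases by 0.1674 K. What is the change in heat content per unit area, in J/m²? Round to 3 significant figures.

Areal heat capacity C = ρc_p × D = 4.123×10^6 × 85.56 = 3.53×10^8 J m⁻² K⁻¹.
ΔQ = C ΔT = 3.53×10^8 × 0.1674 = 5.91×10^7 J/m².

5.91×10^7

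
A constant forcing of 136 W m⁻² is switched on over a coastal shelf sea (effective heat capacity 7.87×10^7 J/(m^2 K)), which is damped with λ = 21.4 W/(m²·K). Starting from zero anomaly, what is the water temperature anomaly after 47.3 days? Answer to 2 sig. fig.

4.3 K

Areal heat capacity C = 7.87×10^7 J/(m^2 K) (given).
τ = C / λ = 7.87×10^7 / 21.4 = 3.68×10^6 s.
Equilibrium anomaly ΔT_eq = F / λ = 136 / 21.4 = 6.36 K.
t = 47.3 days = 4.09×10^6 s, so t/τ = 1.11.
ΔT(t) = ΔT_eq (1 − e^(−t/τ)) = 6.36 × (1 − e^−1.11) = 4.26 K.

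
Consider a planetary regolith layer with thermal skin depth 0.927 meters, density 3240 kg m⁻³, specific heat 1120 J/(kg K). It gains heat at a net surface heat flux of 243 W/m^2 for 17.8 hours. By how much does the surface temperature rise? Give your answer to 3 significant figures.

4.63 K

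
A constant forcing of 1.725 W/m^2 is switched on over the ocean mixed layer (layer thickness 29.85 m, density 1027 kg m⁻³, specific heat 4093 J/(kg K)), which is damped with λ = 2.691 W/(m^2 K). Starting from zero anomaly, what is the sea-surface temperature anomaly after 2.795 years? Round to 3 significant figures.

0.544 K

Areal heat capacity C = ρ c_p D = 1027 × 4093 × 29.85 = 1.25×10^8 J/(m²·K).
τ = C / λ = 1.25×10^8 / 2.691 = 4.66×10^7 s.
Equilibrium anomaly ΔT_eq = F / λ = 1.725 / 2.691 = 0.641 K.
t = 2.795 years = 8.82×10^7 s, so t/τ = 1.89.
ΔT(t) = ΔT_eq (1 − e^(−t/τ)) = 0.641 × (1 − e^−1.89) = 0.544 K.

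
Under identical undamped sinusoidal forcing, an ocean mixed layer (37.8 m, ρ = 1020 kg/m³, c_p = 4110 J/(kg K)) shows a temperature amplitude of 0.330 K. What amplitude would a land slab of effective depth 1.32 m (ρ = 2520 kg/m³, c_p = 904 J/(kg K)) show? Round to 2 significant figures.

17 K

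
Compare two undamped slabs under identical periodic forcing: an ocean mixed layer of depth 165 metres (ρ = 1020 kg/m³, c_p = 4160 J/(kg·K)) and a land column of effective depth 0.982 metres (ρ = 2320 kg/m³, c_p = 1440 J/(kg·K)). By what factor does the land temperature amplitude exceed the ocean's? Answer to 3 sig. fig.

C_ocean = 1020 × 4160 × 165 = 7.00×10^8 J/(m²·K).
C_land = 2320 × 1440 × 0.982 = 3.28×10^6 J/(m²·K).
Undamped amplitude ∝ 1/C, so A_land/A_ocean = C_ocean/C_land = 213.

213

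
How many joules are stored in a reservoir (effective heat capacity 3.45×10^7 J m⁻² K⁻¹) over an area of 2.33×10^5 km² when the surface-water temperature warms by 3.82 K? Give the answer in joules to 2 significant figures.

Areal heat capacity C = 3.45×10^7 J m⁻² K⁻¹ (given).
Heat per unit area: q = C ΔT = 3.45×10^7 × 3.82 = 1.32×10^8 J/m².
Total heat: Q = q × A = 1.32×10^8 × (2.33×10^5 × 10⁶ m²) = 3.07×10^19 J.

3.1×10^19 J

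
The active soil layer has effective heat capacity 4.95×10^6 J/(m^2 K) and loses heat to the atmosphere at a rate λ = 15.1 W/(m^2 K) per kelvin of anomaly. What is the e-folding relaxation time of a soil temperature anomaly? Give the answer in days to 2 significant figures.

3.8 days

Areal heat capacity C = 4.95×10^6 J/(m^2 K) (given).
Relaxation time τ = C / λ = 4.95×10^6 / 15.1 = 3.28×10^5 s.
In days: 3.28×10^5 s / (86400 s/day) = 3.79 days.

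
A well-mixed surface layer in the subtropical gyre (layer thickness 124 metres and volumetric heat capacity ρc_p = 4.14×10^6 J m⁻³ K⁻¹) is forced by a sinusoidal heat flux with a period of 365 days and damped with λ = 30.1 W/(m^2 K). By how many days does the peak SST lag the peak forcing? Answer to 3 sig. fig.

74.6 days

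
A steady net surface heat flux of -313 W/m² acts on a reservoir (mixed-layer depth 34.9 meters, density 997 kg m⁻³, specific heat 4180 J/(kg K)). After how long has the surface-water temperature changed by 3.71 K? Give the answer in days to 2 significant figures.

Areal heat capacity C = ρ c_p D = 997 × 4180 × 34.9 = 1.45×10^8 J/(m²·K).
Time required: Δt = C ΔT / F = 1.45×10^8 × -3.71 / -313 = 1.72×10^6 s.
In days: 1.72×10^6 s / (86400 s/day) = 20.0 days.

20 days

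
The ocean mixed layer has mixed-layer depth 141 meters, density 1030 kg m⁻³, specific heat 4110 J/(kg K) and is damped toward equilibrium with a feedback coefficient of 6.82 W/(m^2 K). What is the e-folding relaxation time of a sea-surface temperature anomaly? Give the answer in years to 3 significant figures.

2.77 years

Areal heat capacity C = ρ c_p D = 1030 × 4110 × 141 = 5.97×10^8 J/(m²·K).
Relaxation time τ = C / λ = 5.97×10^8 / 6.82 = 8.75×10^7 s.
In years: 8.75×10^7 s / (3.156×10^7 s/year) = 2.77 years.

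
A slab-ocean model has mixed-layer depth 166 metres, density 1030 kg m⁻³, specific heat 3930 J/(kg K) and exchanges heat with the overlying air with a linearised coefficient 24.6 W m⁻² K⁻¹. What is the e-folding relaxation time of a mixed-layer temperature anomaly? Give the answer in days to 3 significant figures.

316 days

Areal heat capacity C = ρ c_p D = 1030 × 3930 × 166 = 6.72×10^8 J/(m^2 K).
Relaxation time τ = C / λ = 6.72×10^8 / 24.6 = 2.73×10^7 s.
In days: 2.73×10^7 s / (86400 s/day) = 316 days.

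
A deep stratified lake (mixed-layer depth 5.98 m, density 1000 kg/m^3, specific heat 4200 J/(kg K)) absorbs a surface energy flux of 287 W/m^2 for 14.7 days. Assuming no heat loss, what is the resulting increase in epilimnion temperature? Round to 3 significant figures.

14.5 K

Areal heat capacity C = ρ c_p D = 1000 × 4200 × 5.98 = 2.51×10^7 J/(m^2 K).
Net heat input Q = F Δt = 287 × (14.7 days × 86400 s/day) = 3.65×10^8 J/m².
ΔT = Q / C = 3.65×10^8 / 2.51×10^7 = 14.5 K.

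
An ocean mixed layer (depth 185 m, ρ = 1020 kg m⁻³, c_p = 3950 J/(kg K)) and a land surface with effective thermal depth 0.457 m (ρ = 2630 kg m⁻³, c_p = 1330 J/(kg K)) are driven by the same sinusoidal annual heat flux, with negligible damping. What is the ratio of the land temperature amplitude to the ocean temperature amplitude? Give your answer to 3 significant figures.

466

C_ocean = 1020 × 3950 × 185 = 7.45×10^8 J/(m²·K).
C_land = 2630 × 1330 × 0.457 = 1.60×10^6 J/(m²·K).
Undamped amplitude ∝ 1/C, so A_land/A_ocean = C_ocean/C_land = 466.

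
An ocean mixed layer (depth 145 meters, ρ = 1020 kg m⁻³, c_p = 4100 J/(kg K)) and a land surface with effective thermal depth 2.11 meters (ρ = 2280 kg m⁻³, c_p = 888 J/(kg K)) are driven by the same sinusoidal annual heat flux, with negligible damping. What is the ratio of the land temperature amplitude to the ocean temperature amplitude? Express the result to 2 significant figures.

140

C_ocean = 1020 × 4100 × 145 = 6.06×10^8 J/(m²·K).
C_land = 2280 × 888 × 2.11 = 4.27×10^6 J/(m²·K).
Undamped amplitude ∝ 1/C, so A_land/A_ocean = C_ocean/C_land = 142.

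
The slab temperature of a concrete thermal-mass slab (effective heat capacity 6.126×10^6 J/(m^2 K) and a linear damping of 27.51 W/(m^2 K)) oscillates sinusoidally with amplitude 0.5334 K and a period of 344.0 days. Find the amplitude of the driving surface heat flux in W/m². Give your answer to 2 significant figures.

Areal heat capacity C = 6.126×10^6 J/(m^2 K) (given).
ω = 2π / 2.97×10^7 s = 2.11×10^-7 s⁻¹.
√((Cω)² + λ²) = √((1.30)² + 27.51²) = 27.5 W/(m²·K).
F₀ = A × √((Cω)²+λ²) = 0.5334 × 27.5 = 14.7 W/m².

15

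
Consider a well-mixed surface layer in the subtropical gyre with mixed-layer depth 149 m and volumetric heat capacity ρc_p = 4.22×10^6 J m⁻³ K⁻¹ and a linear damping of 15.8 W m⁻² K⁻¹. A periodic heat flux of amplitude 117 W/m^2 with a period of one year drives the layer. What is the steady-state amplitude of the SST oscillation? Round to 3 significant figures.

Areal heat capacity C = ρc_p × D = 4.22×10^6 × 149 = 6.29×10^8 J/(m²·K).
Angular frequency ω = 2π / T = 2π / 3.15×10^7 s = 1.99×10^-7 s⁻¹.
√((Cω)² + λ²) = √((125)² + 15.8²) = 126 W/(m²·K).
Amplitude A = F₀ / √((Cω)²+λ²) = 117 / 126 = 0.927 K.

0.927 K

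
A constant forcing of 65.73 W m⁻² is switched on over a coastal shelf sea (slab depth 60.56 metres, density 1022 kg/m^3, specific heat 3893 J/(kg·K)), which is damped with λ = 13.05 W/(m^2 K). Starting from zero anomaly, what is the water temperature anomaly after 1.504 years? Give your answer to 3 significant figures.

4.65 K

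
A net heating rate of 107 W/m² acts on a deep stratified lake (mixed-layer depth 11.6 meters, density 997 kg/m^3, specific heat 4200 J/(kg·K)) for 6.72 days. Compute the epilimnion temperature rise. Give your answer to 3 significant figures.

1.28 K

Areal heat capacity C = ρ c_p D = 997 × 4200 × 11.6 = 4.86×10^7 J/(m²·K).
Net heat input Q = F Δt = 107 × (6.72 days × 86400 s/day) = 6.21×10^7 J/m².
ΔT = Q / C = 6.21×10^7 / 4.86×10^7 = 1.28 K.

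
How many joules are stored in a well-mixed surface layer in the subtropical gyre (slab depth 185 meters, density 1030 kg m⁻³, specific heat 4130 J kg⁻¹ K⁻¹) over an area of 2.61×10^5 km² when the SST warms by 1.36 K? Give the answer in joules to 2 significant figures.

Areal heat capacity C = ρ c_p D = 1030 × 4130 × 185 = 7.87×10^8 J/(m^2 K).
Heat per unit area: q = C ΔT = 7.87×10^8 × 1.36 = 1.07×10^9 J/m².
Total heat: Q = q × A = 1.07×10^9 × (2.61×10^5 × 10⁶ m²) = 2.79×10^20 J.

2.8×10^20 J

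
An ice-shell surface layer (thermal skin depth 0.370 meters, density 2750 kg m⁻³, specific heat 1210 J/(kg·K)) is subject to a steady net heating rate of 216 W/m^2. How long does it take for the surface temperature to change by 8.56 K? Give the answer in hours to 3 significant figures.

13.6 hours

Areal heat capacity C = ρ c_p D = 2750 × 1210 × 0.370 = 1.23×10^6 J/(m²·K).
Time required: Δt = C ΔT / F = 1.23×10^6 × 8.56 / 216 = 48800 s.
In hours: 48800 s / (3600 s/hour) = 13.6 hours.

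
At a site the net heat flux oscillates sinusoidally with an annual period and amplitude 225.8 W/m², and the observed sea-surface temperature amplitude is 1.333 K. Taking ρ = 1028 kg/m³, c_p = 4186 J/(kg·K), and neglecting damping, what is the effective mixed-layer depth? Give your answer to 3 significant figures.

ω = 2π / 3.15×10^7 s = 1.99×10^-7 s⁻¹.
Required C = F₀ / (A ω) = 225.8 / (1.333 × 1.99×10^-7) = 8.50×10^8 J/(m²·K).
D = C / (ρ c_p) = 8.50×10^8 / (1028 × 4186) = 198 m.

198 m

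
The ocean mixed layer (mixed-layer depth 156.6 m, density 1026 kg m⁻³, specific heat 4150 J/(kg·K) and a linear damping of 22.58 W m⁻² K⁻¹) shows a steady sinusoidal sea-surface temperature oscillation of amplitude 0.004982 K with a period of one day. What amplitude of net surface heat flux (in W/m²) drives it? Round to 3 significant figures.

242

Areal heat capacity C = ρ c_p D = 1026 × 4150 × 156.6 = 6.67×10^8 J/(m^2 K).
ω = 2π / 86400 s = 7.27×10^-5 s⁻¹.
√((Cω)² + λ²) = √((48500)² + 22.58²) = 48500 W/(m²·K).
F₀ = A × √((Cω)²+λ²) = 0.004982 × 48500 = 242 W/m².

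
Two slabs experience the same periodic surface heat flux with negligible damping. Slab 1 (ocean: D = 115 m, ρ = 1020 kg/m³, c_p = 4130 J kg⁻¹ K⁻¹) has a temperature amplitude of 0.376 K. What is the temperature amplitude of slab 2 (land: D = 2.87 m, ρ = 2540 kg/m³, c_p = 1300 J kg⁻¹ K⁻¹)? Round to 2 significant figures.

C_ocean = 4.84×10^8 J/(m²·K); C_land = 9.48×10^6 J/(m²·K).
A ∝ 1/C ⇒ A_land = A_ocean × C_ocean/C_land = 0.376 × 51.1 = 19.2 K.

19 K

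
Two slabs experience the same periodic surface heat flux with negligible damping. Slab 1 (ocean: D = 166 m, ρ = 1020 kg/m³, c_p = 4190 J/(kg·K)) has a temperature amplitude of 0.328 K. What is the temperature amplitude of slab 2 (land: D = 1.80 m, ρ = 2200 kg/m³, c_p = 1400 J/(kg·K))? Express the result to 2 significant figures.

C_ocean = 7.09×10^8 J/(m²·K); C_land = 5.54×10^6 J/(m²·K).
A ∝ 1/C ⇒ A_land = A_ocean × C_ocean/C_land = 0.328 × 128 = 42.0 K.

42 K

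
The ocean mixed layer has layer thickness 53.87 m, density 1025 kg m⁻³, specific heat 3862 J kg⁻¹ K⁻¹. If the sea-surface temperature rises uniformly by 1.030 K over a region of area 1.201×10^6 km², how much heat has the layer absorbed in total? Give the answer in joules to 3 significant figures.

Areal heat capacity C = ρ c_p D = 1025 × 3862 × 53.87 = 2.13×10^8 J/(m^2 K).
Heat per unit area: q = C ΔT = 2.13×10^8 × 1.030 = 2.20×10^8 J/m².
Total heat: Q = q × A = 2.20×10^8 × (1.201×10^6 × 10⁶ m²) = 2.64×10^20 J.

2.64×10^20 J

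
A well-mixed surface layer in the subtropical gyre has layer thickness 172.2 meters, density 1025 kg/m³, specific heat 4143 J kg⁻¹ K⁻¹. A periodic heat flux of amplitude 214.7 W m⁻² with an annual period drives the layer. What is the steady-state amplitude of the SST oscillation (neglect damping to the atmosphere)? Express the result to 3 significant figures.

1.47 K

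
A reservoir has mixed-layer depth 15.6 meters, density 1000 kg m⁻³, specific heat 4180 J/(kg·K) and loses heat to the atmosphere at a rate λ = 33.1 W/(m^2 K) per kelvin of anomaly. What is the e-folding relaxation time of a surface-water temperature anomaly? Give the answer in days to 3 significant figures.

22.8 days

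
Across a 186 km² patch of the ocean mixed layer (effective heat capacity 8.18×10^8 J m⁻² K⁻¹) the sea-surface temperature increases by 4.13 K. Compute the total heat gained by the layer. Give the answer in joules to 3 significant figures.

Areal heat capacity C = 8.18×10^8 J m⁻² K⁻¹ (given).
Heat per unit area: q = C ΔT = 8.18×10^8 × 4.13 = 3.38×10^9 J/m².
Total heat: Q = q × A = 3.38×10^9 × (186 × 10⁶ m²) = 6.28×10^17 J.

6.28×10^17 J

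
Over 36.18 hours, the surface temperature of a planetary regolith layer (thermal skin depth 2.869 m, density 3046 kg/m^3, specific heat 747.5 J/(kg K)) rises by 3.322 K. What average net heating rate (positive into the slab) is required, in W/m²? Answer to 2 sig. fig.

170

Areal heat capacity C = ρ c_p D = 3046 × 747.5 × 2.869 = 6.53×10^6 J/(m²·K).
Required heat per unit area: Q = C ΔT = 6.53×10^6 × 3.322 = 2.17×10^7 J/m².
Flux F = Q / Δt = 2.17×10^7 / 1.30×10^5 s = 167 W/m².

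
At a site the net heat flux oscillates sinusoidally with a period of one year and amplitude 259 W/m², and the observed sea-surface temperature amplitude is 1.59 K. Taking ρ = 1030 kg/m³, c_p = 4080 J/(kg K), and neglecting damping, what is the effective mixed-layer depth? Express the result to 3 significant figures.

195 m

ω = 2π / 3.15×10^7 s = 1.99×10^-7 s⁻¹.
Required C = F₀ / (A ω) = 259 / (1.59 × 1.99×10^-7) = 8.18×10^8 J/(m²·K).
D = C / (ρ c_p) = 8.18×10^8 / (1030 × 4080) = 195 m.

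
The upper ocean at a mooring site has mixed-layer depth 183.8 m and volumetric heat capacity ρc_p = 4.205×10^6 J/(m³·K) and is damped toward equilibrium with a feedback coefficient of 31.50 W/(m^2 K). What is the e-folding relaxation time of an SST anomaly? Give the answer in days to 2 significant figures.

280 days

Areal heat capacity C = ρc_p × D = 4.205×10^6 × 183.8 = 7.73×10^8 J/(m²·K).
Relaxation time τ = C / λ = 7.73×10^8 / 31.50 = 2.45×10^7 s.
In days: 2.45×10^7 s / (86400 s/day) = 284 days.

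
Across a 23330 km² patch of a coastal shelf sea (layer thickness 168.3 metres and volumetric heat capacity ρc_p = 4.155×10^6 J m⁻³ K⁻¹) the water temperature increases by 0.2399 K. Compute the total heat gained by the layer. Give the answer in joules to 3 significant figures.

Areal heat capacity C = ρc_p × D = 4.155×10^6 × 168.3 = 6.99×10^8 J/(m²·K).
Heat per unit area: q = C ΔT = 6.99×10^8 × 0.2399 = 1.68×10^8 J/m².
Total heat: Q = q × A = 1.68×10^8 × (23330 × 10⁶ m²) = 3.91×10^18 J.

3.91×10^18 J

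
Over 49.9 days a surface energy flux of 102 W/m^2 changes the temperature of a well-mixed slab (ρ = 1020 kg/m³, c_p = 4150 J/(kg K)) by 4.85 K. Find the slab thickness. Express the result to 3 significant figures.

Heat input Q = F Δt = 102 × 4.31×10^6 s = 4.40×10^8 J/m².
Required areal heat capacity C = Q / ΔT = 9.07×10^7 J/(m²·K).
Depth D = C / (ρ c_p) = 9.07×10^7 / (1020 × 4150) = 21.4 m.

21.4 m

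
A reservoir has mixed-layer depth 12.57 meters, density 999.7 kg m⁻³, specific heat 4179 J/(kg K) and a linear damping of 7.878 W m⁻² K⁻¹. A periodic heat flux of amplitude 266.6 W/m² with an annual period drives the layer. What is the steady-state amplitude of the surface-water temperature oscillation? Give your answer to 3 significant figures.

Areal heat capacity C = ρ c_p D = 999.7 × 4179 × 12.57 = 5.25×10^7 J/(m²·K).
Angular frequency ω = 2π / T = 2π / 3.15×10^7 s = 1.99×10^-7 s⁻¹.
√((Cω)² + λ²) = √((10.5)² + 7.878²) = 13.1 W/(m²·K).
Amplitude A = F₀ / √((Cω)²+λ²) = 266.6 / 13.1 = 20.4 K.

20.4 K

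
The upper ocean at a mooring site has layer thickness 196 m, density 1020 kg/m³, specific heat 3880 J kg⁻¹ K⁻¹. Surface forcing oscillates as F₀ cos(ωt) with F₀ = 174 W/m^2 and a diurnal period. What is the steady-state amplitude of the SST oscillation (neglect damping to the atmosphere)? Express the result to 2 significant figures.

0.0031 K

Areal heat capacity C = ρ c_p D = 1020 × 3880 × 196 = 7.76×10^8 J/(m^2 K).
Angular frequency ω = 2π / T = 2π / 86400 s = 7.27×10^-5 s⁻¹.
Cω = 7.76×10^8 × 7.27×10^-5 = 56400 W/(m²·K).
Amplitude A = F₀ / (Cω) = 174 / 56400 = 0.00308 K.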